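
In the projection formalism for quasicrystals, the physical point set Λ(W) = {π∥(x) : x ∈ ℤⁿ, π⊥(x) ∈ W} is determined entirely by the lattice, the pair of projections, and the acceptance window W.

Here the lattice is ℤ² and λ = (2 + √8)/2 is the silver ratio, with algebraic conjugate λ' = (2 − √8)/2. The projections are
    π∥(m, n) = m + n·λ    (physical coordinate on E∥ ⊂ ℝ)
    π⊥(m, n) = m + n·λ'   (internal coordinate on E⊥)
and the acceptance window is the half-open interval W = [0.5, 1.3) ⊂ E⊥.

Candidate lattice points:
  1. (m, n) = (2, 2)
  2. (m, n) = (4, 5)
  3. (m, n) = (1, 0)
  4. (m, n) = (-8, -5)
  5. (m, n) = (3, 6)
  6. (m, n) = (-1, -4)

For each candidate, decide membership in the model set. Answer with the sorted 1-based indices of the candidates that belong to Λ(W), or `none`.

1, 3, 5, 6

Compute λ' = (2−√8)/2 = -0.4142, so π⊥(m,n) = m -0.4142·n.
#1 (2,2): internal coord 2 + (2)·λ' = +1.1716; +1.1716 ∈ [0.5, 1.3) → IN Λ
#2 (4,5): internal coord 4 + (5)·λ' = +1.9289; +1.9289 ∉ [0.5, 1.3) → out
#3 (1,0): internal coord 1 + (0)·λ' = +1.0000; +1.0000 ∈ [0.5, 1.3) → IN Λ
#4 (-8,-5): internal coord -8 + (-5)·λ' = -5.9289; -5.9289 ∉ [0.5, 1.3) → out
#5 (3,6): internal coord 3 + (6)·λ' = +0.5147; +0.5147 ∈ [0.5, 1.3) → IN Λ
#6 (-1,-4): internal coord -1 + (-4)·λ' = +0.6569; +0.6569 ∈ [0.5, 1.3) → IN Λ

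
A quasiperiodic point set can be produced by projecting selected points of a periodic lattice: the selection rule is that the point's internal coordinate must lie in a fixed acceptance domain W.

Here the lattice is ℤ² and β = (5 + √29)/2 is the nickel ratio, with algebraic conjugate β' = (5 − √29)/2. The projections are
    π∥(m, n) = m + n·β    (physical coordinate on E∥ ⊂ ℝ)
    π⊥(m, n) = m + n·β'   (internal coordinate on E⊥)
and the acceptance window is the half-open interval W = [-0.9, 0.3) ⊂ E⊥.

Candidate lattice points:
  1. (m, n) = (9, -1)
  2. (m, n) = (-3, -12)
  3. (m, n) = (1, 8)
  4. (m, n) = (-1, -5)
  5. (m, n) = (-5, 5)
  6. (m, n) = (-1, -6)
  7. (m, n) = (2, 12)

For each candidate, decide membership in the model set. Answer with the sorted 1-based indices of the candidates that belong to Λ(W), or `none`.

β' = (5−√29)/2 ≈ -0.192582.
[1] lift (9,-1): star map gives 9.192582; window check -0.9 ≤ 9.192582 < 0.3 is false → out
[2] lift (-3,-12): star map gives -0.689011; window check -0.9 ≤ -0.689011 < 0.3 is true → IN Λ
[3] lift (1,8): star map gives -0.540659; window check -0.9 ≤ -0.540659 < 0.3 is true → IN Λ
[4] lift (-1,-5): star map gives -0.037088; window check -0.9 ≤ -0.037088 < 0.3 is true → IN Λ
[5] lift (-5,5): star map gives -5.962912; window check -0.9 ≤ -5.962912 < 0.3 is false → out
[6] lift (-1,-6): star map gives 0.155494; window check -0.9 ≤ 0.155494 < 0.3 is true → IN Λ
[7] lift (2,12): star map gives -0.310989; window check -0.9 ≤ -0.310989 < 0.3 is true → IN Λ

2, 3, 4, 6, 7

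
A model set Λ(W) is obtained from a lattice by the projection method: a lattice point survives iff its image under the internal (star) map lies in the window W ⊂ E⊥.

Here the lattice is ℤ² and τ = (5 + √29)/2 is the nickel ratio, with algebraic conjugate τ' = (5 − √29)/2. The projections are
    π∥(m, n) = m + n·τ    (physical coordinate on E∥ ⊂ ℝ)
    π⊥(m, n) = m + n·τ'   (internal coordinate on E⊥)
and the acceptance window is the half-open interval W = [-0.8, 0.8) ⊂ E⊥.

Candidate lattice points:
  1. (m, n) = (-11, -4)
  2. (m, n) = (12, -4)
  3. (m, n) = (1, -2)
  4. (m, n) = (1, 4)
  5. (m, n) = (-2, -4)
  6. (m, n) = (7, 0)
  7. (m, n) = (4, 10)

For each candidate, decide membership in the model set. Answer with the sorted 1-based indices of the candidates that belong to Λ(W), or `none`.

4

Numerically τ ≈ 5.192582 and τ' = −1/τ ≈ -0.192582.
#1 (-11,-4): internal coord -11 + (-4)·τ' = -10.229670; -10.229670 ∉ [-0.8, 0.8) → out
#2 (12,-4): internal coord 12 + (-4)·τ' = +12.770330; +12.770330 ∉ [-0.8, 0.8) → out
#3 (1,-2): internal coord 1 + (-2)·τ' = +1.385165; +1.385165 ∉ [-0.8, 0.8) → out
#4 (1,4): internal coord 1 + (4)·τ' = +0.229670; +0.229670 ∈ [-0.8, 0.8) → IN Λ
#5 (-2,-4): internal coord -2 + (-4)·τ' = -1.229670; -1.229670 ∉ [-0.8, 0.8) → out
#6 (7,0): internal coord 7 + (0)·τ' = +7.000000; +7.000000 ∉ [-0.8, 0.8) → out
#7 (4,10): internal coord 4 + (10)·τ' = +2.074176; +2.074176 ∉ [-0.8, 0.8) → out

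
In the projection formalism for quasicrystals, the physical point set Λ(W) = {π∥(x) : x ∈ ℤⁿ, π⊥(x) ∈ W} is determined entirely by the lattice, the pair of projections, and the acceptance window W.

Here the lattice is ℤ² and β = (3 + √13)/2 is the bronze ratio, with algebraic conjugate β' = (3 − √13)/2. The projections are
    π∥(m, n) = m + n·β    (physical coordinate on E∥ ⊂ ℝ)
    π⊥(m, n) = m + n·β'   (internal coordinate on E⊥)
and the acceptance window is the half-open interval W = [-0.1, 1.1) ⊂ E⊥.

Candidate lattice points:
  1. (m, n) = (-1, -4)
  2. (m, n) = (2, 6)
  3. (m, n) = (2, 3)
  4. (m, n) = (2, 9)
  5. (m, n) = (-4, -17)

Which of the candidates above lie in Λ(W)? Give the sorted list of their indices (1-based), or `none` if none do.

β' = (3−√13)/2 ≈ -0.3028.
[1] lift (-1,-4): star map gives 0.2111; window check -0.1 ≤ 0.2111 < 1.1 is true → IN Λ
[2] lift (2,6): star map gives 0.1833; window check -0.1 ≤ 0.1833 < 1.1 is true → IN Λ
[3] lift (2,3): star map gives 1.0917; window check -0.1 ≤ 1.0917 < 1.1 is true → IN Λ
[4] lift (2,9): star map gives -0.7250; window check -0.1 ≤ -0.7250 < 1.1 is false → out
[5] lift (-4,-17): star map gives 1.1472; window check -0.1 ≤ 1.1472 < 1.1 is false → out

1, 2, 3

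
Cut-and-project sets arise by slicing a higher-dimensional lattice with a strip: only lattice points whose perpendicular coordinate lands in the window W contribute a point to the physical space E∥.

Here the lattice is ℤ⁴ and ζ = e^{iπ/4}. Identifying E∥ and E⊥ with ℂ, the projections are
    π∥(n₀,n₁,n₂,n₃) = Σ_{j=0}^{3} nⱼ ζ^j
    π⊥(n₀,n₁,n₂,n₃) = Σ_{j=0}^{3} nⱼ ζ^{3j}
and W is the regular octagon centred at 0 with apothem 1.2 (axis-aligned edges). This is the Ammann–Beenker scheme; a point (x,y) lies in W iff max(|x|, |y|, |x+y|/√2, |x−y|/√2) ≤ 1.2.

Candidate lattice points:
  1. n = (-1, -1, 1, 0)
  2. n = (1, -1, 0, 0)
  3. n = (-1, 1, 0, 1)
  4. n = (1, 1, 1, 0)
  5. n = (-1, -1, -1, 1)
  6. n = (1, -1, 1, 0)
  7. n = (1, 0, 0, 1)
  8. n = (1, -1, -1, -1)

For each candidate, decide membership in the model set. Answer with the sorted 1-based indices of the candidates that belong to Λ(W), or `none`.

With ζ = e^{iπ/4} the internal vectors are ζ^0,ζ^3,ζ^6,ζ^9.
#1 (-1, -1, 1, 0): internal (-0.292893, -1.707107); octagon support 1.707107 vs apothem 1.2 → ∉ W
#2 (1, -1, 0, 0): internal (1.707107, -0.707107); octagon support 1.707107 vs apothem 1.2 → ∉ W
#3 (-1, 1, 0, 1): internal (-1.000000, 1.414214); octagon support 1.707107 vs apothem 1.2 → ∉ W
#4 (1, 1, 1, 0): internal (0.292893, -0.292893); octagon support 0.414214 vs apothem 1.2 → ∈ W
#5 (-1, -1, -1, 1): internal (0.414214, 1.000000); octagon support 1.000000 vs apothem 1.2 → ∈ W
#6 (1, -1, 1, 0): internal (1.707107, -1.707107); octagon support 2.414214 vs apothem 1.2 → ∉ W
#7 (1, 0, 0, 1): internal (1.707107, 0.707107); octagon support 1.707107 vs apothem 1.2 → ∉ W
#8 (1, -1, -1, -1): internal (1.000000, -0.414214); octagon support 1.000000 vs apothem 1.2 → ∈ W

4, 5, 8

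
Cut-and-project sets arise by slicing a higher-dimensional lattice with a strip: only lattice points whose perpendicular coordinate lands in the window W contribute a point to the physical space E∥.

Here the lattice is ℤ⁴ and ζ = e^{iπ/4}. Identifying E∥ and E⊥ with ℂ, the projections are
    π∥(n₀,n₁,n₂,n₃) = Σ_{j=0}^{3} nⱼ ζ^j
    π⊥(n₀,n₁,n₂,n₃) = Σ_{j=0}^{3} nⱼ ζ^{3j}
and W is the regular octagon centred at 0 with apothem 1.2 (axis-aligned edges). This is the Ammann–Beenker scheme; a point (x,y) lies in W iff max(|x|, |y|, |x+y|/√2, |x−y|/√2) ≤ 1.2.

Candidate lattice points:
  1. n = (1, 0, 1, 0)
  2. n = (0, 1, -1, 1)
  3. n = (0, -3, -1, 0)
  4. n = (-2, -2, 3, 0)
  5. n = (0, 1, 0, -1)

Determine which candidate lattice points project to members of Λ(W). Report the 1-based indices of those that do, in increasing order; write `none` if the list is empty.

Internal map: ζ^{3j} for j=0..3 gives (1,0), (−√2/2,√2/2), (0,−1), (√2/2,√2/2).
candidate 1: n = (1, 0, 1, 0) → π⊥ ≈ (+1.00000, -1.00000); max(|x|,|y|,|x±y|/√2) = 1.41421 > 1.2 ⇒ ∉ W
candidate 2: n = (0, 1, -1, 1) → π⊥ ≈ (+0.00000, +2.41421); max(|x|,|y|,|x±y|/√2) = 2.41421 > 1.2 ⇒ ∉ W
candidate 3: n = (0, -3, -1, 0) → π⊥ ≈ (+2.12132, -1.12132); max(|x|,|y|,|x±y|/√2) = 2.29289 > 1.2 ⇒ ∉ W
candidate 4: n = (-2, -2, 3, 0) → π⊥ ≈ (-0.58579, -4.41421); max(|x|,|y|,|x±y|/√2) = 4.41421 > 1.2 ⇒ ∉ W
candidate 5: n = (0, 1, 0, -1) → π⊥ ≈ (-1.41421, +0.00000); max(|x|,|y|,|x±y|/√2) = 1.41421 > 1.2 ⇒ ∉ W

none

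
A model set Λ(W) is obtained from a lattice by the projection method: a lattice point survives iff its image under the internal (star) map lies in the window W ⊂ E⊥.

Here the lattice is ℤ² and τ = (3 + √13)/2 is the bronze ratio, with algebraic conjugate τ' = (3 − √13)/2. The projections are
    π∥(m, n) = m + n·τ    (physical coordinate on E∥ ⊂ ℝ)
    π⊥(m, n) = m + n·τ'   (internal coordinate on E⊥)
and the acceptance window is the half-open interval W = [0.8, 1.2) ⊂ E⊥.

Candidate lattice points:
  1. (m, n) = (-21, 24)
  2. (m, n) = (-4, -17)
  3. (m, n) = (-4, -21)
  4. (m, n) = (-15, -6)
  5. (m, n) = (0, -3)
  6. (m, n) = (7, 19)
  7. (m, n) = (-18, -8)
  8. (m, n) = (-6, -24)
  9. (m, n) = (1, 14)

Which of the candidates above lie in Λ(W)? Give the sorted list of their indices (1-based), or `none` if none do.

2, 5

τ' = (3−√13)/2 ≈ -0.302776.
[1] lift (-21,24): star map gives -28.266615; window check 0.8 ≤ -28.266615 < 1.2 is false → out
[2] lift (-4,-17): star map gives 1.147186; window check 0.8 ≤ 1.147186 < 1.2 is true → IN Λ
[3] lift (-4,-21): star map gives 2.358288; window check 0.8 ≤ 2.358288 < 1.2 is false → out
[4] lift (-15,-6): star map gives -13.183346; window check 0.8 ≤ -13.183346 < 1.2 is false → out
[5] lift (0,-3): star map gives 0.908327; window check 0.8 ≤ 0.908327 < 1.2 is true → IN Λ
[6] lift (7,19): star map gives 1.247263; window check 0.8 ≤ 1.247263 < 1.2 is false → out
[7] lift (-18,-8): star map gives -15.577795; window check 0.8 ≤ -15.577795 < 1.2 is false → out
[8] lift (-6,-24): star map gives 1.266615; window check 0.8 ≤ 1.266615 < 1.2 is false → out
[9] lift (1,14): star map gives -3.238859; window check 0.8 ≤ -3.238859 < 1.2 is false → out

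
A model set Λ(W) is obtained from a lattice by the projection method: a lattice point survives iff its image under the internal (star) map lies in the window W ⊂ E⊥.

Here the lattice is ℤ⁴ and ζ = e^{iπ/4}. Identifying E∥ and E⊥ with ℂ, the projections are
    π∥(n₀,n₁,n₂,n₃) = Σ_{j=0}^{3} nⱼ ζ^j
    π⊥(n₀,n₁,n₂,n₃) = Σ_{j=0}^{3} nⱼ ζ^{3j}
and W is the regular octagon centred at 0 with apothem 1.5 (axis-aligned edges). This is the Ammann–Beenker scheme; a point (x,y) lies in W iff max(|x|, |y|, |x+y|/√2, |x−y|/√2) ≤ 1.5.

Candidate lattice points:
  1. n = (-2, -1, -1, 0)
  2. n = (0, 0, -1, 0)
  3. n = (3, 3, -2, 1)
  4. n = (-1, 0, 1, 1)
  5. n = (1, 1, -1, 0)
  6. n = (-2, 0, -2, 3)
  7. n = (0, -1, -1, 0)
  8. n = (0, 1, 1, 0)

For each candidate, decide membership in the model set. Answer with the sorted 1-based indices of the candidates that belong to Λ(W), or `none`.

1, 2, 4, 7, 8

Internal map: ζ^{3j} for j=0..3 gives (1,0), (−√2/2,√2/2), (0,−1), (√2/2,√2/2).
#1 (-2, -1, -1, 0): internal (-1.292893, 0.292893); octagon support 1.292893 vs apothem 1.5 → ∈ W
#2 (0, 0, -1, 0): internal (0.000000, 1.000000); octagon support 1.000000 vs apothem 1.5 → ∈ W
#3 (3, 3, -2, 1): internal (1.585786, 4.828427); octagon support 4.828427 vs apothem 1.5 → ∉ W
#4 (-1, 0, 1, 1): internal (-0.292893, -0.292893); octagon support 0.414214 vs apothem 1.5 → ∈ W
#5 (1, 1, -1, 0): internal (0.292893, 1.707107); octagon support 1.707107 vs apothem 1.5 → ∉ W
#6 (-2, 0, -2, 3): internal (0.121320, 4.121320); octagon support 4.121320 vs apothem 1.5 → ∉ W
#7 (0, -1, -1, 0): internal (0.707107, 0.292893); octagon support 0.707107 vs apothem 1.5 → ∈ W
#8 (0, 1, 1, 0): internal (-0.707107, -0.292893); octagon support 0.707107 vs apothem 1.5 → ∈ W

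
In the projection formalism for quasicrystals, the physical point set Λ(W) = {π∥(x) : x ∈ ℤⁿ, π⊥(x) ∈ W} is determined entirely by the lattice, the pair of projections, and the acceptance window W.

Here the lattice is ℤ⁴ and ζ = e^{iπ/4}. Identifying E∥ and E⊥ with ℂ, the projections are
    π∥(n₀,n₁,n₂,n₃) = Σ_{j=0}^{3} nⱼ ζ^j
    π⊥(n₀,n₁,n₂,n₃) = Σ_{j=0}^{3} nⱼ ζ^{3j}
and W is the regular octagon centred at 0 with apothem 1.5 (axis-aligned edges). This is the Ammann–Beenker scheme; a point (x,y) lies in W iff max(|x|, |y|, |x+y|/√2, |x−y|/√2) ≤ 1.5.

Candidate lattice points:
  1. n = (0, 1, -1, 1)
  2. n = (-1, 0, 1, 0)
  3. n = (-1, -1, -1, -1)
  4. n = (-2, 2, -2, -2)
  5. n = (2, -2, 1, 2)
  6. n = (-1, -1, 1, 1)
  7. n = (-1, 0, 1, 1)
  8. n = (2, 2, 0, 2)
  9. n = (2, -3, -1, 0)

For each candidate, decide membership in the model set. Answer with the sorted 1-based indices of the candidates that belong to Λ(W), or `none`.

π⊥(n) = n₀ + n₁ζ³ + n₂ζ⁶ + n₃ζ⁹ where ζ = e^{iπ/4}.
candidate 1: n = (0, 1, -1, 1) → π⊥ ≈ (+0.0000, +2.4142); max(|x|,|y|,|x±y|/√2) = 2.4142 > 1.5 ⇒ ∉ W
candidate 2: n = (-1, 0, 1, 0) → π⊥ ≈ (-1.0000, -1.0000); max(|x|,|y|,|x±y|/√2) = 1.4142 ≤ 1.5 ⇒ ∈ W
candidate 3: n = (-1, -1, -1, -1) → π⊥ ≈ (-1.0000, -0.4142); max(|x|,|y|,|x±y|/√2) = 1.0000 ≤ 1.5 ⇒ ∈ W
candidate 4: n = (-2, 2, -2, -2) → π⊥ ≈ (-4.8284, +2.0000); max(|x|,|y|,|x±y|/√2) = 4.8284 > 1.5 ⇒ ∉ W
candidate 5: n = (2, -2, 1, 2) → π⊥ ≈ (+4.8284, -1.0000); max(|x|,|y|,|x±y|/√2) = 4.8284 > 1.5 ⇒ ∉ W
candidate 6: n = (-1, -1, 1, 1) → π⊥ ≈ (+0.4142, -1.0000); max(|x|,|y|,|x±y|/√2) = 1.0000 ≤ 1.5 ⇒ ∈ W
candidate 7: n = (-1, 0, 1, 1) → π⊥ ≈ (-0.2929, -0.2929); max(|x|,|y|,|x±y|/√2) = 0.4142 ≤ 1.5 ⇒ ∈ W
candidate 8: n = (2, 2, 0, 2) → π⊥ ≈ (+2.0000, +2.8284); max(|x|,|y|,|x±y|/√2) = 3.4142 > 1.5 ⇒ ∉ W
candidate 9: n = (2, -3, -1, 0) → π⊥ ≈ (+4.1213, -1.1213); max(|x|,|y|,|x±y|/√2) = 4.1213 > 1.5 ⇒ ∉ W

2, 3, 6, 7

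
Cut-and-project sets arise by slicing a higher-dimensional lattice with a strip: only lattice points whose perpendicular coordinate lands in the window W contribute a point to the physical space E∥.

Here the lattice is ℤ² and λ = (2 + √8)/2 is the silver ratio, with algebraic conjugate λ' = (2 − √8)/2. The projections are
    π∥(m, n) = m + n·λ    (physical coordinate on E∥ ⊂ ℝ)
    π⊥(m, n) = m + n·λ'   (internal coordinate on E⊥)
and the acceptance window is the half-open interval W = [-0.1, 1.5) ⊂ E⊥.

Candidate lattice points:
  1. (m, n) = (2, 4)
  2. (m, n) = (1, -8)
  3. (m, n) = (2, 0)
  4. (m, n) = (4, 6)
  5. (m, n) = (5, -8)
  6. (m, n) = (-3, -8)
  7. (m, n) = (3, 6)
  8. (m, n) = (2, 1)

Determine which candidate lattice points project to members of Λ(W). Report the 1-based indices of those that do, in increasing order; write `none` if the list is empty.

Numerically λ ≈ 2.41421 and λ' = −1/λ ≈ -0.41421.
candidate 1: (m,n)=(2,4) → π∥ = 2+4·λ ≈ 11.65685, π⊥ = 2+4·λ' ≈ 0.34315 ∈ [-0.1, 1.5) ⇒ IN Λ
candidate 2: (m,n)=(1,-8) → π∥ = 1-8·λ ≈ -18.31371, π⊥ = 1-8·λ' ≈ 4.31371 ∉ [-0.1, 1.5) ⇒ out
candidate 3: (m,n)=(2,0) → π∥ = 2+0·λ ≈ 2.00000, π⊥ = 2+0·λ' ≈ 2.00000 ∉ [-0.1, 1.5) ⇒ out
candidate 4: (m,n)=(4,6) → π∥ = 4+6·λ ≈ 18.48528, π⊥ = 4+6·λ' ≈ 1.51472 ∉ [-0.1, 1.5) ⇒ out
candidate 5: (m,n)=(5,-8) → π∥ = 5-8·λ ≈ -14.31371, π⊥ = 5-8·λ' ≈ 8.31371 ∉ [-0.1, 1.5) ⇒ out
candidate 6: (m,n)=(-3,-8) → π∥ = -3-8·λ ≈ -22.31371, π⊥ = -3-8·λ' ≈ 0.31371 ∈ [-0.1, 1.5) ⇒ IN Λ
candidate 7: (m,n)=(3,6) → π∥ = 3+6·λ ≈ 17.48528, π⊥ = 3+6·λ' ≈ 0.51472 ∈ [-0.1, 1.5) ⇒ IN Λ
candidate 8: (m,n)=(2,1) → π∥ = 2+1·λ ≈ 4.41421, π⊥ = 2+1·λ' ≈ 1.58579 ∉ [-0.1, 1.5) ⇒ out

1, 6, 7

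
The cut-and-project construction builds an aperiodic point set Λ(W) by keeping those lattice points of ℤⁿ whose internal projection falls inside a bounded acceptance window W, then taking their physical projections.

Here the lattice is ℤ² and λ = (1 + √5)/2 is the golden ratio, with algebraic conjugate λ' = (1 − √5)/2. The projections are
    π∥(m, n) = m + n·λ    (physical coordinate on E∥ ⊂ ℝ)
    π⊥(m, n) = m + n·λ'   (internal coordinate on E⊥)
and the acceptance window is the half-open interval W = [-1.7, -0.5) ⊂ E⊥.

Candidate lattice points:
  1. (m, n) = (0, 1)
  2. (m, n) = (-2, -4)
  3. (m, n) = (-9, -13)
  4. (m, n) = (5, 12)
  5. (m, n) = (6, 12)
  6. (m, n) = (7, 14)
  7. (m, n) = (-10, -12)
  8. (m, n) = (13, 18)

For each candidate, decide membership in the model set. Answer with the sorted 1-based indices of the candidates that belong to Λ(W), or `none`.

Numerically λ ≈ 1.618034 and λ' = −1/λ ≈ -0.618034.
[1] lift (0,1): star map gives -0.618034; window check -1.7 ≤ -0.618034 < -0.5 is true → IN Λ
[2] lift (-2,-4): star map gives 0.472136; window check -1.7 ≤ 0.472136 < -0.5 is false → out
[3] lift (-9,-13): star map gives -0.965558; window check -1.7 ≤ -0.965558 < -0.5 is true → IN Λ
[4] lift (5,12): star map gives -2.416408; window check -1.7 ≤ -2.416408 < -0.5 is false → out
[5] lift (6,12): star map gives -1.416408; window check -1.7 ≤ -1.416408 < -0.5 is true → IN Λ
[6] lift (7,14): star map gives -1.652476; window check -1.7 ≤ -1.652476 < -0.5 is true → IN Λ
[7] lift (-10,-12): star map gives -2.583592; window check -1.7 ≤ -2.583592 < -0.5 is false → out
[8] lift (13,18): star map gives 1.875388; window check -1.7 ≤ 1.875388 < -0.5 is false → out

1, 3, 5, 6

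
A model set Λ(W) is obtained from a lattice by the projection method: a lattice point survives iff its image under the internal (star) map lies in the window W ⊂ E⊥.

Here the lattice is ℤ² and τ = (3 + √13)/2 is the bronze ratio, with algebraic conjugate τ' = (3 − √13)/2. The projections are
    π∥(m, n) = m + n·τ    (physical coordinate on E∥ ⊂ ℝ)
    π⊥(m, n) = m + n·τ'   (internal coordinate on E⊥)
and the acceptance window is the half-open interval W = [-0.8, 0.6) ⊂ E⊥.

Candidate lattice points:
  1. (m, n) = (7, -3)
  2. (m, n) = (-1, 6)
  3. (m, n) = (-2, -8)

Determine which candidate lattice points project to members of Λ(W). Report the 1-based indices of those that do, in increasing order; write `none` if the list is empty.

Compute τ' = (3−√13)/2 = -0.302776, so π⊥(m,n) = m -0.302776·n.
#1 (7,-3): internal coord 7 + (-3)·τ' = +7.908327; +7.908327 ∉ [-0.8, 0.6) → out
#2 (-1,6): internal coord -1 + (6)·τ' = -2.816654; -2.816654 ∉ [-0.8, 0.6) → out
#3 (-2,-8): internal coord -2 + (-8)·τ' = +0.422205; +0.422205 ∈ [-0.8, 0.6) → IN Λ

3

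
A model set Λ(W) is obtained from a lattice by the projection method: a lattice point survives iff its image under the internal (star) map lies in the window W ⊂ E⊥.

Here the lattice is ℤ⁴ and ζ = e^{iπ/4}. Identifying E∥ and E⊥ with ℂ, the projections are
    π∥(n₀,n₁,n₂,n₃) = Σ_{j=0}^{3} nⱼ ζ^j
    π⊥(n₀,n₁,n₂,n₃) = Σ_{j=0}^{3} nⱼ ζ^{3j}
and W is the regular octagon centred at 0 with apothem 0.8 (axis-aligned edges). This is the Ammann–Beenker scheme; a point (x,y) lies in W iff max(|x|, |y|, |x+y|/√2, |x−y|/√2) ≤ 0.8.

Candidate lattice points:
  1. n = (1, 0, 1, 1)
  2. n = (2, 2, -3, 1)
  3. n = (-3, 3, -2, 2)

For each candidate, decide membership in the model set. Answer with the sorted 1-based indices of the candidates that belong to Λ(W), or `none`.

none

Internal map: ζ^{3j} for j=0..3 gives (1,0), (−√2/2,√2/2), (0,−1), (√2/2,√2/2).
#1 (1, 0, 1, 1): internal (1.707107, -0.292893); octagon support 1.707107 vs apothem 0.8 → ∉ W
#2 (2, 2, -3, 1): internal (1.292893, 5.121320); octagon support 5.121320 vs apothem 0.8 → ∉ W
#3 (-3, 3, -2, 2): internal (-3.707107, 5.535534); octagon support 6.535534 vs apothem 0.8 → ∉ W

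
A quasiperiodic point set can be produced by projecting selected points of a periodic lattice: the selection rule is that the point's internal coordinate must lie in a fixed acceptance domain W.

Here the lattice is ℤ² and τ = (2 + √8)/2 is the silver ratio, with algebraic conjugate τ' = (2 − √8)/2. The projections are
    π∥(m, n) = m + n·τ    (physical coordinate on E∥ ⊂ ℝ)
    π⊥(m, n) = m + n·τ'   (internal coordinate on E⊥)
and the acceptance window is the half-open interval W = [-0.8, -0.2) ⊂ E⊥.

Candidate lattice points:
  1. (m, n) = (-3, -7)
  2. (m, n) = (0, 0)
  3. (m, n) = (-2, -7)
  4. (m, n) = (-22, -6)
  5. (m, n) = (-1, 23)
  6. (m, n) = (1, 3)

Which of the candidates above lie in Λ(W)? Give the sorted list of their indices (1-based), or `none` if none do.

6

Numerically τ ≈ 2.414214 and τ' = −1/τ ≈ -0.414214.
#1 (-3,-7): internal coord -3 + (-7)·τ' = -0.100505; -0.100505 ∉ [-0.8, -0.2) → out
#2 (0,0): internal coord 0 + (0)·τ' = +0.000000; +0.000000 ∉ [-0.8, -0.2) → out
#3 (-2,-7): internal coord -2 + (-7)·τ' = +0.899495; +0.899495 ∉ [-0.8, -0.2) → out
#4 (-22,-6): internal coord -22 + (-6)·τ' = -19.514719; -19.514719 ∉ [-0.8, -0.2) → out
#5 (-1,23): internal coord -1 + (23)·τ' = -10.526912; -10.526912 ∉ [-0.8, -0.2) → out
#6 (1,3): internal coord 1 + (3)·τ' = -0.242641; -0.242641 ∈ [-0.8, -0.2) → IN Λ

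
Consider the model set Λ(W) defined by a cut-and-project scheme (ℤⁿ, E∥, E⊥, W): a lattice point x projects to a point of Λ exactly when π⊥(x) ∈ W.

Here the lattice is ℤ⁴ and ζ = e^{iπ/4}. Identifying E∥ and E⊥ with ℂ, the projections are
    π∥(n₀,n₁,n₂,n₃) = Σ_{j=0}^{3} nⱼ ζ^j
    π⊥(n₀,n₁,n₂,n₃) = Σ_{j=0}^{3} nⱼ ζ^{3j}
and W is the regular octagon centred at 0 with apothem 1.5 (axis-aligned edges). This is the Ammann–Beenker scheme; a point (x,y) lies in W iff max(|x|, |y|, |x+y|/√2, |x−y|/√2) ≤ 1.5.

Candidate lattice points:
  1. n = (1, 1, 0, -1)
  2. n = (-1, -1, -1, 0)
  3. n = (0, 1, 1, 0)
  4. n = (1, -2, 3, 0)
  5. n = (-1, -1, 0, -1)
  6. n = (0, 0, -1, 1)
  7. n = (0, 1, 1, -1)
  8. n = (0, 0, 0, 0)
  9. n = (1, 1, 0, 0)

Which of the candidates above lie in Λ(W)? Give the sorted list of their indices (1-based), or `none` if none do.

1, 2, 3, 8, 9

With ζ = e^{iπ/4} the internal vectors are ζ^0,ζ^3,ζ^6,ζ^9.
#1 (1, 1, 0, -1): internal (-0.4142, 0.0000); octagon support 0.4142 vs apothem 1.5 → ∈ W
#2 (-1, -1, -1, 0): internal (-0.2929, 0.2929); octagon support 0.4142 vs apothem 1.5 → ∈ W
#3 (0, 1, 1, 0): internal (-0.7071, -0.2929); octagon support 0.7071 vs apothem 1.5 → ∈ W
#4 (1, -2, 3, 0): internal (2.4142, -4.4142); octagon support 4.8284 vs apothem 1.5 → ∉ W
#5 (-1, -1, 0, -1): internal (-1.0000, -1.4142); octagon support 1.7071 vs apothem 1.5 → ∉ W
#6 (0, 0, -1, 1): internal (0.7071, 1.7071); octagon support 1.7071 vs apothem 1.5 → ∉ W
#7 (0, 1, 1, -1): internal (-1.4142, -1.0000); octagon support 1.7071 vs apothem 1.5 → ∉ W
#8 (0, 0, 0, 0): internal (0.0000, 0.0000); octagon support 0.0000 vs apothem 1.5 → ∈ W
#9 (1, 1, 0, 0): internal (0.2929, 0.7071); octagon support 0.7071 vs apothem 1.5 → ∈ W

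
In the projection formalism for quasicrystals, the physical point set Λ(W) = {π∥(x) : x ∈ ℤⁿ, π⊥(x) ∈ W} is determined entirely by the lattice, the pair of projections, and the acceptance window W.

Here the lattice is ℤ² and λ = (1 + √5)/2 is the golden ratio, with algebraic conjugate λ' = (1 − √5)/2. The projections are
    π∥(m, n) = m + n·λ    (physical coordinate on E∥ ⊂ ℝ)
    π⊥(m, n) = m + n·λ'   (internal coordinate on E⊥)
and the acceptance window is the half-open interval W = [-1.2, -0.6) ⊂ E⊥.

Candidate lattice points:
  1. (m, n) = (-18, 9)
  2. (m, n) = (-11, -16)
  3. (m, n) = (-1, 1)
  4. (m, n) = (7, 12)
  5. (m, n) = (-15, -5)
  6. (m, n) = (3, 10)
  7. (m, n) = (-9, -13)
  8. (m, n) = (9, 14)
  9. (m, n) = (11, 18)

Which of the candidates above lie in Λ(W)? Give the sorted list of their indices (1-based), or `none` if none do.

Compute λ' = (1−√5)/2 = -0.6180, so π⊥(m,n) = m -0.6180·n.
candidate 1: (m,n)=(-18,9) → π∥ = -18+9·λ ≈ -3.4377, π⊥ = -18+9·λ' ≈ -23.5623 ∉ [-1.2, -0.6) ⇒ out
candidate 2: (m,n)=(-11,-16) → π∥ = -11-16·λ ≈ -36.8885, π⊥ = -11-16·λ' ≈ -1.1115 ∈ [-1.2, -0.6) ⇒ IN Λ
candidate 3: (m,n)=(-1,1) → π∥ = -1+1·λ ≈ 0.6180, π⊥ = -1+1·λ' ≈ -1.6180 ∉ [-1.2, -0.6) ⇒ out
candidate 4: (m,n)=(7,12) → π∥ = 7+12·λ ≈ 26.4164, π⊥ = 7+12·λ' ≈ -0.4164 ∉ [-1.2, -0.6) ⇒ out
candidate 5: (m,n)=(-15,-5) → π∥ = -15-5·λ ≈ -23.0902, π⊥ = -15-5·λ' ≈ -11.9098 ∉ [-1.2, -0.6) ⇒ out
candidate 6: (m,n)=(3,10) → π∥ = 3+10·λ ≈ 19.1803, π⊥ = 3+10·λ' ≈ -3.1803 ∉ [-1.2, -0.6) ⇒ out
candidate 7: (m,n)=(-9,-13) → π∥ = -9-13·λ ≈ -30.0344, π⊥ = -9-13·λ' ≈ -0.9656 ∈ [-1.2, -0.6) ⇒ IN Λ
candidate 8: (m,n)=(9,14) → π∥ = 9+14·λ ≈ 31.6525, π⊥ = 9+14·λ' ≈ 0.3475 ∉ [-1.2, -0.6) ⇒ out
candidate 9: (m,n)=(11,18) → π∥ = 11+18·λ ≈ 40.1246, π⊥ = 11+18·λ' ≈ -0.1246 ∉ [-1.2, -0.6) ⇒ out

2, 7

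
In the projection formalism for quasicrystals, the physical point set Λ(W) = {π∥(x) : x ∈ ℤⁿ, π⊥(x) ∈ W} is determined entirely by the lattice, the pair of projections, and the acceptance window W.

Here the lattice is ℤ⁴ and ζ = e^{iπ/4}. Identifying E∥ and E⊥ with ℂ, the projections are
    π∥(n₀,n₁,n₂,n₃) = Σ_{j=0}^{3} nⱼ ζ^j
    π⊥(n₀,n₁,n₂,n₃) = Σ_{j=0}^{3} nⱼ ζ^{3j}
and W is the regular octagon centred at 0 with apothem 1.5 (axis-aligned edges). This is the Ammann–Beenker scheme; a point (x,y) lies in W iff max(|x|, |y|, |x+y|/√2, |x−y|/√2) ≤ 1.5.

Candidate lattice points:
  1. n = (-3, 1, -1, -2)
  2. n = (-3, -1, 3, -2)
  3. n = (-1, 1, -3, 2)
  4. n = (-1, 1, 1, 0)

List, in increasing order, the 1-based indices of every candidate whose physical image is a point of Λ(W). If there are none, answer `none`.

π⊥(n) = n₀ + n₁ζ³ + n₂ζ⁶ + n₃ζ⁹ where ζ = e^{iπ/4}.
candidate 1: n = (-3, 1, -1, -2) → π⊥ ≈ (-5.1213, +0.2929); max(|x|,|y|,|x±y|/√2) = 5.1213 > 1.5 ⇒ ∉ W
candidate 2: n = (-3, -1, 3, -2) → π⊥ ≈ (-3.7071, -5.1213); max(|x|,|y|,|x±y|/√2) = 6.2426 > 1.5 ⇒ ∉ W
candidate 3: n = (-1, 1, -3, 2) → π⊥ ≈ (-0.2929, +5.1213); max(|x|,|y|,|x±y|/√2) = 5.1213 > 1.5 ⇒ ∉ W
candidate 4: n = (-1, 1, 1, 0) → π⊥ ≈ (-1.7071, -0.2929); max(|x|,|y|,|x±y|/√2) = 1.7071 > 1.5 ⇒ ∉ W

none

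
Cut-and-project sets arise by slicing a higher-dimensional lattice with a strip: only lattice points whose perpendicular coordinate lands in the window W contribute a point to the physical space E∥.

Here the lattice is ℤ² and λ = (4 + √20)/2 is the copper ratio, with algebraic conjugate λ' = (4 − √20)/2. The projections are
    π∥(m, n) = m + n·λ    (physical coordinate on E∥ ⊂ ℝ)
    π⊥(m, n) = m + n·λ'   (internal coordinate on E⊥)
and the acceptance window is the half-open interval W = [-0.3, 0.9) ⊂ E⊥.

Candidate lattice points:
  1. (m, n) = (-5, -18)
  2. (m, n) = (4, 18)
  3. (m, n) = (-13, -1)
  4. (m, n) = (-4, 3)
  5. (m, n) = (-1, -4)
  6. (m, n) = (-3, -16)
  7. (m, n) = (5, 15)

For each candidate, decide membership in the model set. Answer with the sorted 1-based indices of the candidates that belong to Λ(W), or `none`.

Compute λ' = (4−√20)/2 = -0.236068, so π⊥(m,n) = m -0.236068·n.
#1 (-5,-18): internal coord -5 + (-18)·λ' = -0.750776; -0.750776 ∉ [-0.3, 0.9) → out
#2 (4,18): internal coord 4 + (18)·λ' = -0.249224; -0.249224 ∈ [-0.3, 0.9) → IN Λ
#3 (-13,-1): internal coord -13 + (-1)·λ' = -12.763932; -12.763932 ∉ [-0.3, 0.9) → out
#4 (-4,3): internal coord -4 + (3)·λ' = -4.708204; -4.708204 ∉ [-0.3, 0.9) → out
#5 (-1,-4): internal coord -1 + (-4)·λ' = -0.055728; -0.055728 ∈ [-0.3, 0.9) → IN Λ
#6 (-3,-16): internal coord -3 + (-16)·λ' = +0.777088; +0.777088 ∈ [-0.3, 0.9) → IN Λ
#7 (5,15): internal coord 5 + (15)·λ' = +1.458980; +1.458980 ∉ [-0.3, 0.9) → out

2, 5, 6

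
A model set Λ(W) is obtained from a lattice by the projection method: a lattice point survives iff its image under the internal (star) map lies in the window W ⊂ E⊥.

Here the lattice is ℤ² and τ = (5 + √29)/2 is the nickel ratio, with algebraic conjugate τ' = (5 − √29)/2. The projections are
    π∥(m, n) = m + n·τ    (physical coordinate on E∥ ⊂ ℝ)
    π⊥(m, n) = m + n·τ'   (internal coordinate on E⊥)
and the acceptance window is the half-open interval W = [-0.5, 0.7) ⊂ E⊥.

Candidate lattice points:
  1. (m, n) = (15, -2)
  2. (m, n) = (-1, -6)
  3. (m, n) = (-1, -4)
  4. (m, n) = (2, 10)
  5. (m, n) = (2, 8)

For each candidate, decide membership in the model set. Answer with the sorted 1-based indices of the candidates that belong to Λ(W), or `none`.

Numerically τ ≈ 5.19258 and τ' = −1/τ ≈ -0.19258.
candidate 1: (m,n)=(15,-2) → π∥ = 15-2·τ ≈ 4.61484, π⊥ = 15-2·τ' ≈ 15.38516 ∉ [-0.5, 0.7) ⇒ out
candidate 2: (m,n)=(-1,-6) → π∥ = -1-6·τ ≈ -32.15549, π⊥ = -1-6·τ' ≈ 0.15549 ∈ [-0.5, 0.7) ⇒ IN Λ
candidate 3: (m,n)=(-1,-4) → π∥ = -1-4·τ ≈ -21.77033, π⊥ = -1-4·τ' ≈ -0.22967 ∈ [-0.5, 0.7) ⇒ IN Λ
candidate 4: (m,n)=(2,10) → π∥ = 2+10·τ ≈ 53.92582, π⊥ = 2+10·τ' ≈ 0.07418 ∈ [-0.5, 0.7) ⇒ IN Λ
candidate 5: (m,n)=(2,8) → π∥ = 2+8·τ ≈ 43.54066, π⊥ = 2+8·τ' ≈ 0.45934 ∈ [-0.5, 0.7) ⇒ IN Λ

2, 3, 4, 5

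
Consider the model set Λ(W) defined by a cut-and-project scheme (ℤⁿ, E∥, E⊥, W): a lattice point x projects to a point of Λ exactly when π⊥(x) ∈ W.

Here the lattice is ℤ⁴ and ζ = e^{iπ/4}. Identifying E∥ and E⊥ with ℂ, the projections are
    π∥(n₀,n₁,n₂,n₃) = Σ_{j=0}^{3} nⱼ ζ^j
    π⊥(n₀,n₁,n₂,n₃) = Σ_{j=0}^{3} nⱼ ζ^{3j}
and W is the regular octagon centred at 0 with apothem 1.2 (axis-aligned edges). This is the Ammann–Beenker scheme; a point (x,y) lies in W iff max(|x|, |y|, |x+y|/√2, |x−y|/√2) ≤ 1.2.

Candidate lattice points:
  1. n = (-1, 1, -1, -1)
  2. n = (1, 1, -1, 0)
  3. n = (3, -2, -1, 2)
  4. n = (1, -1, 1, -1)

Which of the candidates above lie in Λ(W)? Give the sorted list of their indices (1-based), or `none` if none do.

none

With ζ = e^{iπ/4} the internal vectors are ζ^0,ζ^3,ζ^6,ζ^9.
#1 (-1, 1, -1, -1): internal (-2.4142, 1.0000); octagon support 2.4142 vs apothem 1.2 → ∉ W
#2 (1, 1, -1, 0): internal (0.2929, 1.7071); octagon support 1.7071 vs apothem 1.2 → ∉ W
#3 (3, -2, -1, 2): internal (5.8284, 1.0000); octagon support 5.8284 vs apothem 1.2 → ∉ W
#4 (1, -1, 1, -1): internal (1.0000, -2.4142); octagon support 2.4142 vs apothem 1.2 → ∉ W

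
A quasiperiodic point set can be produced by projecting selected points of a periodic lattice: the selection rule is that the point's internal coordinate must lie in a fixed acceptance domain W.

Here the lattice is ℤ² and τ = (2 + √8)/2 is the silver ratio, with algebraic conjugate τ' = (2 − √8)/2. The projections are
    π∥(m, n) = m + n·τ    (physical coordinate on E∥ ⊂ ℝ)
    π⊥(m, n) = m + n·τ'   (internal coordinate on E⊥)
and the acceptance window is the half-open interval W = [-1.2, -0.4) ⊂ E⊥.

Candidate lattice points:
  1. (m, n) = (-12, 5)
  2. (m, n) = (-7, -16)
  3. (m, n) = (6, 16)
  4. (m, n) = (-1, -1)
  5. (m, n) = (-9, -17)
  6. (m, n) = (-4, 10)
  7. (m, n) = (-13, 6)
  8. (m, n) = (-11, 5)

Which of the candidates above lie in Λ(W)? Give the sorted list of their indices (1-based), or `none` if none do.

3, 4

τ' = (2−√8)/2 ≈ -0.4142.
candidate 1: (m,n)=(-12,5) → π∥ = -12+5·τ ≈ 0.0711, π⊥ = -12+5·τ' ≈ -14.0711 ∉ [-1.2, -0.4) ⇒ out
candidate 2: (m,n)=(-7,-16) → π∥ = -7-16·τ ≈ -45.6274, π⊥ = -7-16·τ' ≈ -0.3726 ∉ [-1.2, -0.4) ⇒ out
candidate 3: (m,n)=(6,16) → π∥ = 6+16·τ ≈ 44.6274, π⊥ = 6+16·τ' ≈ -0.6274 ∈ [-1.2, -0.4) ⇒ IN Λ
candidate 4: (m,n)=(-1,-1) → π∥ = -1-1·τ ≈ -3.4142, π⊥ = -1-1·τ' ≈ -0.5858 ∈ [-1.2, -0.4) ⇒ IN Λ
candidate 5: (m,n)=(-9,-17) → π∥ = -9-17·τ ≈ -50.0416, π⊥ = -9-17·τ' ≈ -1.9584 ∉ [-1.2, -0.4) ⇒ out
candidate 6: (m,n)=(-4,10) → π∥ = -4+10·τ ≈ 20.1421, π⊥ = -4+10·τ' ≈ -8.1421 ∉ [-1.2, -0.4) ⇒ out
candidate 7: (m,n)=(-13,6) → π∥ = -13+6·τ ≈ 1.4853, π⊥ = -13+6·τ' ≈ -15.4853 ∉ [-1.2, -0.4) ⇒ out
candidate 8: (m,n)=(-11,5) → π∥ = -11+5·τ ≈ 1.0711, π⊥ = -11+5·τ' ≈ -13.0711 ∉ [-1.2, -0.4) ⇒ out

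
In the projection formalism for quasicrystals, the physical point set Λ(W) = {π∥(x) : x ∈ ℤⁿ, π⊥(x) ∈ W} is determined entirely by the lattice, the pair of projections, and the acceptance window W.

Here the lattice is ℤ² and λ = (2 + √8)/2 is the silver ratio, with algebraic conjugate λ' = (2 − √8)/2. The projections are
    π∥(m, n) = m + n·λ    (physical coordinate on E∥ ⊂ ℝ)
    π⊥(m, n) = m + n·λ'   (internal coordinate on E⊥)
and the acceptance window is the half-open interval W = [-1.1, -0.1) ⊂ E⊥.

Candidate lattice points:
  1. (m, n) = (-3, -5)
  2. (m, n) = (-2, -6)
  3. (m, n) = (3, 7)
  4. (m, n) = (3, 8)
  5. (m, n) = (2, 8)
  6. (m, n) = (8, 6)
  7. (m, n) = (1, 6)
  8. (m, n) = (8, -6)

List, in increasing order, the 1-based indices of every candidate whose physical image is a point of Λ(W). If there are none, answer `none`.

1, 4

λ' = (2−√8)/2 ≈ -0.414214.
#1 (-3,-5): internal coord -3 + (-5)·λ' = -0.928932; -0.928932 ∈ [-1.1, -0.1) → IN Λ
#2 (-2,-6): internal coord -2 + (-6)·λ' = +0.485281; +0.485281 ∉ [-1.1, -0.1) → out
#3 (3,7): internal coord 3 + (7)·λ' = +0.100505; +0.100505 ∉ [-1.1, -0.1) → out
#4 (3,8): internal coord 3 + (8)·λ' = -0.313708; -0.313708 ∈ [-1.1, -0.1) → IN Λ
#5 (2,8): internal coord 2 + (8)·λ' = -1.313708; -1.313708 ∉ [-1.1, -0.1) → out
#6 (8,6): internal coord 8 + (6)·λ' = +5.514719; +5.514719 ∉ [-1.1, -0.1) → out
#7 (1,6): internal coord 1 + (6)·λ' = -1.485281; -1.485281 ∉ [-1.1, -0.1) → out
#8 (8,-6): internal coord 8 + (-6)·λ' = +10.485281; +10.485281 ∉ [-1.1, -0.1) → out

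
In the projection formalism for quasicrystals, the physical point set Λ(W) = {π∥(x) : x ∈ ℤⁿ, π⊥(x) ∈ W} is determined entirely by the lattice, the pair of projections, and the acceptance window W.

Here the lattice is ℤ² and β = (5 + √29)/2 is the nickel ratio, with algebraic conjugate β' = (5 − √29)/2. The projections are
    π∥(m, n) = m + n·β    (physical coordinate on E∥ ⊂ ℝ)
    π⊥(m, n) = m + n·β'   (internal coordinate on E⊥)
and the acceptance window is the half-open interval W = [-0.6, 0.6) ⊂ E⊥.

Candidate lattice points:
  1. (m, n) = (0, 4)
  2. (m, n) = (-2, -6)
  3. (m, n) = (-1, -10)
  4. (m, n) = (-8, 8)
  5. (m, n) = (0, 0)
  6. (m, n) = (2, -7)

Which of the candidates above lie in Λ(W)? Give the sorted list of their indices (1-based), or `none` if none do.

5

β' = (5−√29)/2 ≈ -0.1926.
candidate 1: (m,n)=(0,4) → π∥ = 0+4·β ≈ 20.7703, π⊥ = 0+4·β' ≈ -0.7703 ∉ [-0.6, 0.6) ⇒ out
candidate 2: (m,n)=(-2,-6) → π∥ = -2-6·β ≈ -33.1555, π⊥ = -2-6·β' ≈ -0.8445 ∉ [-0.6, 0.6) ⇒ out
candidate 3: (m,n)=(-1,-10) → π∥ = -1-10·β ≈ -52.9258, π⊥ = -1-10·β' ≈ 0.9258 ∉ [-0.6, 0.6) ⇒ out
candidate 4: (m,n)=(-8,8) → π∥ = -8+8·β ≈ 33.5407, π⊥ = -8+8·β' ≈ -9.5407 ∉ [-0.6, 0.6) ⇒ out
candidate 5: (m,n)=(0,0) → π∥ = 0+0·β ≈ 0.0000, π⊥ = 0+0·β' ≈ 0.0000 ∈ [-0.6, 0.6) ⇒ IN Λ
candidate 6: (m,n)=(2,-7) → π∥ = 2-7·β ≈ -34.3481, π⊥ = 2-7·β' ≈ 3.3481 ∉ [-0.6, 0.6) ⇒ out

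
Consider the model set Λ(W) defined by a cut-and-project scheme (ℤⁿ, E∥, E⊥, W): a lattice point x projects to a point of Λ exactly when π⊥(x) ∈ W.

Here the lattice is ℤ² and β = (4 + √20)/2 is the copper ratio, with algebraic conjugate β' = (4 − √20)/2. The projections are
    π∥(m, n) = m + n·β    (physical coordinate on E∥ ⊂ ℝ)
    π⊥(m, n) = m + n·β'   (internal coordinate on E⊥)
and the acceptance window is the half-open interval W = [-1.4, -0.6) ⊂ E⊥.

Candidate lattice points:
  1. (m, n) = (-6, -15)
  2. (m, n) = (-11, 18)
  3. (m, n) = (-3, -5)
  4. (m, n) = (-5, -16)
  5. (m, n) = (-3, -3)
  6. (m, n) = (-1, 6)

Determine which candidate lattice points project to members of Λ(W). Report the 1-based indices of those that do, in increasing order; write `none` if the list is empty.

4

Numerically β ≈ 4.23607 and β' = −1/β ≈ -0.23607.
[1] lift (-6,-15): star map gives -2.45898; window check -1.4 ≤ -2.45898 < -0.6 is false → out
[2] lift (-11,18): star map gives -15.24922; window check -1.4 ≤ -15.24922 < -0.6 is false → out
[3] lift (-3,-5): star map gives -1.81966; window check -1.4 ≤ -1.81966 < -0.6 is false → out
[4] lift (-5,-16): star map gives -1.22291; window check -1.4 ≤ -1.22291 < -0.6 is true → IN Λ
[5] lift (-3,-3): star map gives -2.29180; window check -1.4 ≤ -2.29180 < -0.6 is false → out
[6] lift (-1,6): star map gives -2.41641; window check -1.4 ≤ -2.41641 < -0.6 is false → out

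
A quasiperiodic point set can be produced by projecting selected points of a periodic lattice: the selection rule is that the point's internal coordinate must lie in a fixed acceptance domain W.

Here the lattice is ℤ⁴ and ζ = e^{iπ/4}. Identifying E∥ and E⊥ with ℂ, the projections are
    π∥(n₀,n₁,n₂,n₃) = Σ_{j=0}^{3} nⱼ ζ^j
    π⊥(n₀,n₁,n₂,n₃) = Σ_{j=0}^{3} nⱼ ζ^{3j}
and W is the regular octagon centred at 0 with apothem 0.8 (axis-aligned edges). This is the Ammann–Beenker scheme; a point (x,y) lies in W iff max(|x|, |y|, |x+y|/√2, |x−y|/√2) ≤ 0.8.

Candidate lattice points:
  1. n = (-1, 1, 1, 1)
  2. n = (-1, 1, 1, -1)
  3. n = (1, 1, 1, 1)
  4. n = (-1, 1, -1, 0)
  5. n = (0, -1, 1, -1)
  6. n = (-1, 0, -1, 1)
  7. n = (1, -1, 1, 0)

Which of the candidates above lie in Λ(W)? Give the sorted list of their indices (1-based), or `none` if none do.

With ζ = e^{iπ/4} the internal vectors are ζ^0,ζ^3,ζ^6,ζ^9.
candidate 1: n = (-1, 1, 1, 1) → π⊥ ≈ (-1.000000, +0.414214); max(|x|,|y|,|x±y|/√2) = 1.000000 > 0.8 ⇒ ∉ W
candidate 2: n = (-1, 1, 1, -1) → π⊥ ≈ (-2.414214, -1.000000); max(|x|,|y|,|x±y|/√2) = 2.414214 > 0.8 ⇒ ∉ W
candidate 3: n = (1, 1, 1, 1) → π⊥ ≈ (+1.000000, +0.414214); max(|x|,|y|,|x±y|/√2) = 1.000000 > 0.8 ⇒ ∉ W
candidate 4: n = (-1, 1, -1, 0) → π⊥ ≈ (-1.707107, +1.707107); max(|x|,|y|,|x±y|/√2) = 2.414214 > 0.8 ⇒ ∉ W
candidate 5: n = (0, -1, 1, -1) → π⊥ ≈ (+0.000000, -2.414214); max(|x|,|y|,|x±y|/√2) = 2.414214 > 0.8 ⇒ ∉ W
candidate 6: n = (-1, 0, -1, 1) → π⊥ ≈ (-0.292893, +1.707107); max(|x|,|y|,|x±y|/√2) = 1.707107 > 0.8 ⇒ ∉ W
candidate 7: n = (1, -1, 1, 0) → π⊥ ≈ (+1.707107, -1.707107); max(|x|,|y|,|x±y|/√2) = 2.414214 > 0.8 ⇒ ∉ W

none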